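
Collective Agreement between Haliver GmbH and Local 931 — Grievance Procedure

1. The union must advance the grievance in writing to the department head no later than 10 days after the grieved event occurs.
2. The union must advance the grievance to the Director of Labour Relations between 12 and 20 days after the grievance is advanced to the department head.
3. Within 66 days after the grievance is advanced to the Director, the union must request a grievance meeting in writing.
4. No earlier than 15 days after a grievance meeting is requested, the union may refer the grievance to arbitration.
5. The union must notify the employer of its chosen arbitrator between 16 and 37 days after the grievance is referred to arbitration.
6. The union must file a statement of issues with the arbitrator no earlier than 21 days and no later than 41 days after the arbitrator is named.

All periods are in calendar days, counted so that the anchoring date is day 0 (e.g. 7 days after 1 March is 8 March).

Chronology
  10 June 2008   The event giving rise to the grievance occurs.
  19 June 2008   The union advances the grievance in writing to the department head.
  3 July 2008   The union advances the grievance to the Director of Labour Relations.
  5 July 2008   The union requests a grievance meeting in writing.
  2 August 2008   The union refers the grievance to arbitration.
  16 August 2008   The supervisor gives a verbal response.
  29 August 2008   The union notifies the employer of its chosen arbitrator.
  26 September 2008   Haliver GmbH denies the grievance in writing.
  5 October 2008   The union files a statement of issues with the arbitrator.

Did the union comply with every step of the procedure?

Yes

Step 1 — counting 10 days from 10 June 2008 (when the grieved event occurs) gives a deadline of 20 June 2008; completed 19 June 2008, before the deadline.
Step 2 — 12 and 20 days from 19 June 2008 (when the grievance is advanced to the department head) are 1 July 2008 and 9 July 2008 respectively; 3 July 2008 falls inside that range.
Step 3 — counting 66 days from 3 July 2008 (when the grievance is advanced to the Director) gives a deadline of 7 September 2008; 5 July 2008 is within that limit.
Step 4 — must wait 15 days from 5 July 2008 (when a grievance meeting is requested), so not before 20 July 2008; done 2 August 2008, after the minimum wait.
Step 5 — 16 and 37 days from 2 August 2008 (when the grievance is referred to arbitration) are 18 August 2008 and 8 September 2008 respectively; done 29 August 2008 — within the window.
Step 6 — 21 and 41 days from 29 August 2008 (when the arbitrator is named) are 19 September 2008 and 9 October 2008 respectively; 5 October 2008 falls inside that range.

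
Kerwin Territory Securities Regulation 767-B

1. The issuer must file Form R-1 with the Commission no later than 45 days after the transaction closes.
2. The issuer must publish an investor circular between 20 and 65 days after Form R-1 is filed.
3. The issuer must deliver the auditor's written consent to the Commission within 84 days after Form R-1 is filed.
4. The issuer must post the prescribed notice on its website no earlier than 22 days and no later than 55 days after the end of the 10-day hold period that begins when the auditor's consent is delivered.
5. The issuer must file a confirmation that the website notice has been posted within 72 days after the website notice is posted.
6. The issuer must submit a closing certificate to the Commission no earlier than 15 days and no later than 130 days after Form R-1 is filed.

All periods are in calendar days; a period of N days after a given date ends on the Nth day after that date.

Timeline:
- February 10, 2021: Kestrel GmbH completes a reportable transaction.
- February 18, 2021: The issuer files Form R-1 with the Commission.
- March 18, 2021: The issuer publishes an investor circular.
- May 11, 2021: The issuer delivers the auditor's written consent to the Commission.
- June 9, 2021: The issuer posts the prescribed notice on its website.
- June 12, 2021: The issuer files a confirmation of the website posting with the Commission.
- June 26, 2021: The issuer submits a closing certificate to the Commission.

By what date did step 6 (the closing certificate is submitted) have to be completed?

Step 6 runs from February 18, 2021, when Form R-1 is filed. The window is 15–130 days after February 18, 2021; it closes on June 28, 2021.

June 28, 2021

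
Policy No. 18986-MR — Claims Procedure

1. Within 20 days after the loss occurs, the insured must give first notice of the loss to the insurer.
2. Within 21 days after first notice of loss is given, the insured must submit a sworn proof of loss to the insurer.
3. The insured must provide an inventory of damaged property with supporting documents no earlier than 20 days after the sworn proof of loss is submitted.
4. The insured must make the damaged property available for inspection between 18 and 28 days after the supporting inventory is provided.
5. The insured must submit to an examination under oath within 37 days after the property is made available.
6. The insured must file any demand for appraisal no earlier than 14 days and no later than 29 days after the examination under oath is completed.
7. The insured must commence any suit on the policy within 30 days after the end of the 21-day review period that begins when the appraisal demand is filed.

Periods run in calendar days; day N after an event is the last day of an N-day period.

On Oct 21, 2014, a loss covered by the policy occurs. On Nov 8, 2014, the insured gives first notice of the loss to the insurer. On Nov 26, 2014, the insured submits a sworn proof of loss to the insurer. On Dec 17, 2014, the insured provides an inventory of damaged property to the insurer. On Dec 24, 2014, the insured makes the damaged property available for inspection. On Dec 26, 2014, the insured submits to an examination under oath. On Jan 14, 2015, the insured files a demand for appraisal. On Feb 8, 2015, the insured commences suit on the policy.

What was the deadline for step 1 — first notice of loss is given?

Nov 10, 2014

Step 1 runs from Oct 21, 2014, when the loss occurs. 20 days after Oct 21, 2014 is Nov 10, 2014.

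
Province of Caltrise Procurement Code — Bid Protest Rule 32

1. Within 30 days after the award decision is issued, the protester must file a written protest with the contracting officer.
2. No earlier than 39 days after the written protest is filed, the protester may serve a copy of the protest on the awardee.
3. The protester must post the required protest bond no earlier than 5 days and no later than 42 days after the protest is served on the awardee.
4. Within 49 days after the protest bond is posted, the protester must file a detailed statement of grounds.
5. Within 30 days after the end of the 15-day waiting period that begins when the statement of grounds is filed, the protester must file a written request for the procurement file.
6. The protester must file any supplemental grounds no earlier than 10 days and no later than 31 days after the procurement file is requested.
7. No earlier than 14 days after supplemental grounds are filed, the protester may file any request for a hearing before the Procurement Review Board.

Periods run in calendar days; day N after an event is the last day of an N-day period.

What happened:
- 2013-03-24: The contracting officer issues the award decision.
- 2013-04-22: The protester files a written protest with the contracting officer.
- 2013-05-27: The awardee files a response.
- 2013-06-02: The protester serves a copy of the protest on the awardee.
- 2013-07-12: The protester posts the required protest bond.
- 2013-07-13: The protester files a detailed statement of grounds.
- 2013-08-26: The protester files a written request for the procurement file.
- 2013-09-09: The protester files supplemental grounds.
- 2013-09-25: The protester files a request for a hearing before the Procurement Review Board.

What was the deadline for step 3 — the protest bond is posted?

2013-07-14

Step 3 runs from 2013-06-02, when the protest is served on the awardee. The window is 5–42 days after 2013-06-02; it closes on 2013-07-14.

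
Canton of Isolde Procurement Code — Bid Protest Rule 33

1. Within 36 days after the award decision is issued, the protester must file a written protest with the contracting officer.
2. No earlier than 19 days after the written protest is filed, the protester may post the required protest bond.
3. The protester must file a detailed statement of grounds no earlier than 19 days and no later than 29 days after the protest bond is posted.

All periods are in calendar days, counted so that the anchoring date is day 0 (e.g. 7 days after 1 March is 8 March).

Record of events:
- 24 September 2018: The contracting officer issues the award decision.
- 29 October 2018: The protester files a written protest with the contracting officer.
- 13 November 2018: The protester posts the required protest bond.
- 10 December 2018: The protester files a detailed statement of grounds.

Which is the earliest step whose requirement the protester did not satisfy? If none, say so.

Step 2

Step 1 — counting 36 days from 24 September 2018 (when the award decision is issued) gives a deadline of 30 October 2018; 29 October 2018 is within that limit.
Step 2 — must wait 19 days from 29 October 2018 (when the written protest is filed), so not before 17 November 2018; 13 November 2018 is 4 days before the earliest permitted date.
Later steps need not be reached.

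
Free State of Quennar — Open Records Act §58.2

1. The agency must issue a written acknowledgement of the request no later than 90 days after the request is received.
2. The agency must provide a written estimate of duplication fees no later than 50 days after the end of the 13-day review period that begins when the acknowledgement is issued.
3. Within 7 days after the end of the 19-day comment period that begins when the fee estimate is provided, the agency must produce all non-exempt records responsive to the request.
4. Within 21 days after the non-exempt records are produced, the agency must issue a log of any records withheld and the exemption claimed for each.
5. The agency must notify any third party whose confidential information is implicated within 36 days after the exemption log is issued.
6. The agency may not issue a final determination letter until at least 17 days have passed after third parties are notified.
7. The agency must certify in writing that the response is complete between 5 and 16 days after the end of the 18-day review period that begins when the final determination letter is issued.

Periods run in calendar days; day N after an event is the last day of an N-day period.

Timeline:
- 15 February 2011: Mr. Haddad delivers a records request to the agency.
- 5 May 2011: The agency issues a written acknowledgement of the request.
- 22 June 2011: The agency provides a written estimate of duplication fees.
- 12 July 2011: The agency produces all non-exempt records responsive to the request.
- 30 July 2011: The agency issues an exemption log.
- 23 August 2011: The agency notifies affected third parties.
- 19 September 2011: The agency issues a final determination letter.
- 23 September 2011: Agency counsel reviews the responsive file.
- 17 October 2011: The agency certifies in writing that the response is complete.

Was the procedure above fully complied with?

Yes

(1) due by 15 February 2011 + 90 days = 16 May 2011; done 5 May 2011 — timely.
(2) due by 18 May 2011 + 50 days = 7 July 2011; done 22 June 2011 — timely.
(3) due by 11 July 2011 + 7 days = 18 July 2011; done 12 July 2011 — timely.
(4) due by 12 July 2011 + 21 days = 2 August 2011; 30 July 2011 is within that limit.
(5) due by 30 July 2011 + 36 days = 4 September 2011; completed 23 August 2011, before the deadline.
(6) permitted from 23 August 2011 + 17 days = 9 September 2011 onward; 19 September 2011 is on or after that date.
(7) the permitted window runs from 7 October 2011 + 5 = 12 October 2011 to 7 October 2011 + 16 = 23 October 2011; 17 October 2011 falls inside that range.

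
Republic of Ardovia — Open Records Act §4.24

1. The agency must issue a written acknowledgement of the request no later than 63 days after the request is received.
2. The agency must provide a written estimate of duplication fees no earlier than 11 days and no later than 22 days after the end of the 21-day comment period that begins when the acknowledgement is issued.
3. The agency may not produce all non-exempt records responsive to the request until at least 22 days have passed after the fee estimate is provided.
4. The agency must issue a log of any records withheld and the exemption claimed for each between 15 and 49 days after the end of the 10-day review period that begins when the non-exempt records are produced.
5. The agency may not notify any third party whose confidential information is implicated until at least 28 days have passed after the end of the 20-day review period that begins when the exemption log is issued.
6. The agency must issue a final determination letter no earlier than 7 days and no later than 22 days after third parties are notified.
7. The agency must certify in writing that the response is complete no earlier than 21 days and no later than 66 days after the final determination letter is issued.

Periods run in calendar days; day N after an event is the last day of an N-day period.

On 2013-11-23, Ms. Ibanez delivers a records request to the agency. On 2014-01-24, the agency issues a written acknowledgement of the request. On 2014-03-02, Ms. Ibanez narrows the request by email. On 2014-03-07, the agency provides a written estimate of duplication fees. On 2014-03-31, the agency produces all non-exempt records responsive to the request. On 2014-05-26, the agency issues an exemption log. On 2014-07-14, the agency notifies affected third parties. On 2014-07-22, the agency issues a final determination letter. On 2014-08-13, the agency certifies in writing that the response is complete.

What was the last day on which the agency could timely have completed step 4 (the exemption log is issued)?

The non-exempt records are produced on 2014-03-31; the 10-day review period therefore ends 2014-04-10, and step 4 runs from that date. The window is 15–49 days after 2014-04-10; it closes on 2014-05-29.

2014-05-29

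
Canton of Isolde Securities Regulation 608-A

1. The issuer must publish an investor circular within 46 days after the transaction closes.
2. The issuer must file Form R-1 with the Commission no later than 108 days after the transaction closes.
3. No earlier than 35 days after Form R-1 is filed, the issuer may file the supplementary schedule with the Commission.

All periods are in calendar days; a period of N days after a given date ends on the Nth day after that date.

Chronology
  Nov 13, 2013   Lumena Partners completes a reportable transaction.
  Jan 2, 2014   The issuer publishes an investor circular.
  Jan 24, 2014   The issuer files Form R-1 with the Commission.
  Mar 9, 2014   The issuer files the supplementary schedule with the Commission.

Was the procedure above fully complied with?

Step 1 — counting 46 days from Nov 13, 2013 (when the transaction closes) gives a deadline of Dec 29, 2013; not done until Jan 2, 2014, 4 days after the deadline.
The analysis stops there.

No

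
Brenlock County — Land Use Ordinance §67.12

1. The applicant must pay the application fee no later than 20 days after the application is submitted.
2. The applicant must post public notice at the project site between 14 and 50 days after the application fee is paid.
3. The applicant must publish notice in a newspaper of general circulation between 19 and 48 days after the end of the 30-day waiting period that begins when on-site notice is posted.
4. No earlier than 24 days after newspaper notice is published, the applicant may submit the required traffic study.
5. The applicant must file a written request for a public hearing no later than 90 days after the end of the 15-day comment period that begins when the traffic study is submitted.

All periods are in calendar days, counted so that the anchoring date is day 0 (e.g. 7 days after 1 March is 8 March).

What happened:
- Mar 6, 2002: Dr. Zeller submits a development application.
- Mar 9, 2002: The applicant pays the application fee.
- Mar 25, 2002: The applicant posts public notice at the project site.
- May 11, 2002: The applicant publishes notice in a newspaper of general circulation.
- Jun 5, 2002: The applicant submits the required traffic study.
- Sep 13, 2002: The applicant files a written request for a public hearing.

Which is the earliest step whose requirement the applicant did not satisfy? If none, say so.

Step 1 — counting 20 days from Mar 6, 2002 (when the application is submitted) gives a deadline of Mar 26, 2002; Mar 9, 2002 is within that limit.
Step 2 — 14 and 50 days from Mar 9, 2002 (when the application fee is paid) are Mar 23, 2002 and Apr 28, 2002 respectively; Mar 25, 2002 falls inside that range.
Step 3 — 19 and 48 days from Apr 24, 2002 (end of the 30-day waiting period, which began when on-site notice is posted on Mar 25, 2002) are May 13, 2002 and Jun 11, 2002 respectively; done May 11, 2002 — 2 days before the window opened.
The procedure was therefore not followed at step 3.

Step 3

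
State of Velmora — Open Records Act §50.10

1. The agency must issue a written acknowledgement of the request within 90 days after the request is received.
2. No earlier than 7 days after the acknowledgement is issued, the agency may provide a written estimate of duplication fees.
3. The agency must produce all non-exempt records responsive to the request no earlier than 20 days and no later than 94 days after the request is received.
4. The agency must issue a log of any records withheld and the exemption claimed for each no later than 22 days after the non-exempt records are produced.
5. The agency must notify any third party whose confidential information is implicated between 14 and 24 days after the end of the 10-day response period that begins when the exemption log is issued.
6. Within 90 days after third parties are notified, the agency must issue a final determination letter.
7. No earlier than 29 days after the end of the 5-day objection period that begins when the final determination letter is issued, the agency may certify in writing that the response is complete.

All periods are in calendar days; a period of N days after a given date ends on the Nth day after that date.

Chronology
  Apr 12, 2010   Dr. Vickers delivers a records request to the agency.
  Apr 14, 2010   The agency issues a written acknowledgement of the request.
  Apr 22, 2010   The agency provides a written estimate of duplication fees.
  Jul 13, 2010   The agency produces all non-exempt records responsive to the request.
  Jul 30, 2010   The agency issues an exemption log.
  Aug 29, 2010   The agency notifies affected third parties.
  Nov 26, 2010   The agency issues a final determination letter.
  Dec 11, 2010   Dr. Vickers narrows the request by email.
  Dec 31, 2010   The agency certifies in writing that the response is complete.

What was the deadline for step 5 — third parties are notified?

Sep 2, 2010

The exemption log is issued on Jul 30, 2010; the 10-day response period therefore ends Aug 9, 2010, and step 5 runs from that date. The window is 14–24 days after Aug 9, 2010; it closes on Sep 2, 2010.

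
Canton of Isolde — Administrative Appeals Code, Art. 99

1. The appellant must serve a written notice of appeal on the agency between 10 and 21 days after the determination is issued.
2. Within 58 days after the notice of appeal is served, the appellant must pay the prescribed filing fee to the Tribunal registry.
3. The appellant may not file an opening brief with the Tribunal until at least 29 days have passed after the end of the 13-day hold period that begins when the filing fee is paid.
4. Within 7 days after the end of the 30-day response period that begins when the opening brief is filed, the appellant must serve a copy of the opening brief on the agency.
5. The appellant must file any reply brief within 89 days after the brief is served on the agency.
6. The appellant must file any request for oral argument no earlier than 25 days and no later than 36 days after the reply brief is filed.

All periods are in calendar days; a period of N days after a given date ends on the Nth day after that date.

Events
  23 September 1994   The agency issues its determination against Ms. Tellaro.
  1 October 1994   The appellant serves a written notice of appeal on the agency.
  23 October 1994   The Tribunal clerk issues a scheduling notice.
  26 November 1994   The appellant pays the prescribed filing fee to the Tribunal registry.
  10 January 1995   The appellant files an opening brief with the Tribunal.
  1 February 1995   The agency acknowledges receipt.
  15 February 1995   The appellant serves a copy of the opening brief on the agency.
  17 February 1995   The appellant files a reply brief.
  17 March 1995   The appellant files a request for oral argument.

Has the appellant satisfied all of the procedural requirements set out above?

No

(1) the permitted window runs from 23 September 1994 + 10 = 3 October 1994 to 23 September 1994 + 21 = 14 October 1994; done 1 October 1994 — 2 days before the window opened.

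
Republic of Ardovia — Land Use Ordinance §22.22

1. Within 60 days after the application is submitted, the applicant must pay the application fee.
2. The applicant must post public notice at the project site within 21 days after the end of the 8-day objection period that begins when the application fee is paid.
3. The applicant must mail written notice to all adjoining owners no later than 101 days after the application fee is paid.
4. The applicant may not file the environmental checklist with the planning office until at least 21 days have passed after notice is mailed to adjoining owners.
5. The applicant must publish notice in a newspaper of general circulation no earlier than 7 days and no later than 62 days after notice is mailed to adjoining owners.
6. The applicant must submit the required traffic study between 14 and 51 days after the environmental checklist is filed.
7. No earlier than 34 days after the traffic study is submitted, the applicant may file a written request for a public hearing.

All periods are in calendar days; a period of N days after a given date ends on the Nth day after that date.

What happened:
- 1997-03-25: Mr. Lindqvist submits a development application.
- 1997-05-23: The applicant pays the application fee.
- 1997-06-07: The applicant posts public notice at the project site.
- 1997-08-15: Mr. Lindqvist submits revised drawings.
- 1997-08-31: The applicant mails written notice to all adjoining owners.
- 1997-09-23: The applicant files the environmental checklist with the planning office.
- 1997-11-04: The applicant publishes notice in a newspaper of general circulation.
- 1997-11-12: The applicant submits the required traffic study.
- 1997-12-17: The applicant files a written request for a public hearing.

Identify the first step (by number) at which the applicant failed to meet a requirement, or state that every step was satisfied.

Step 1 — counting 60 days from 1997-03-25 (when the application is submitted) gives a deadline of 1997-05-24; 1997-05-23 is within that limit.
Step 2 — counting 21 days from 1997-05-31 (end of the 8-day objection period, which began when the application fee is paid on 1997-05-23) gives a deadline of 1997-06-21; 1997-06-07 is within that limit.
Step 3 — counting 101 days from 1997-05-23 (when the application fee is paid) gives a deadline of 1997-09-01; 1997-08-31 is within that limit.
Step 4 — must wait 21 days from 1997-08-31 (when notice is mailed to adjoining owners), so not before 1997-09-21; 1997-09-23 is on or after that date.
Step 5 — 7 and 62 days from 1997-08-31 (when notice is mailed to adjoining owners) are 1997-09-07 and 1997-11-01 respectively; done 1997-11-04 — 3 days after the window closed.

Step 5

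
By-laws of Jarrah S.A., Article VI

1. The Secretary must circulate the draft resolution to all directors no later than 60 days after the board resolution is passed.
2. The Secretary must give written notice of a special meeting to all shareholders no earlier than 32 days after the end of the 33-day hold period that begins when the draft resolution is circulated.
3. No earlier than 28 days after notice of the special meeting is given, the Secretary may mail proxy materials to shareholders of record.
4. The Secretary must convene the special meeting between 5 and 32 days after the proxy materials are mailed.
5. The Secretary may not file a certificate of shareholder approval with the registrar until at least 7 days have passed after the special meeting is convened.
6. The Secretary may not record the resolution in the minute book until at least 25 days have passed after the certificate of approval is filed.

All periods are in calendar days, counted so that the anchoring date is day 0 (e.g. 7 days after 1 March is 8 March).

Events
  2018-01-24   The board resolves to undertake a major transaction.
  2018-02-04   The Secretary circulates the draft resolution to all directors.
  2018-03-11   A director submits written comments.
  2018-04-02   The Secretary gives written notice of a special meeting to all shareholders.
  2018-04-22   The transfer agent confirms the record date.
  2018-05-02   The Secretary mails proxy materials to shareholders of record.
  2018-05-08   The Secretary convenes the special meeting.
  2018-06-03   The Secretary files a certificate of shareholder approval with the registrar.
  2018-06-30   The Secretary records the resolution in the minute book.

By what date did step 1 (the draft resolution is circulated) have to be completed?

2018-03-25

Step 1 runs from 2018-01-24, when the board resolution is passed. 60 days after 2018-01-24 is 2018-03-25.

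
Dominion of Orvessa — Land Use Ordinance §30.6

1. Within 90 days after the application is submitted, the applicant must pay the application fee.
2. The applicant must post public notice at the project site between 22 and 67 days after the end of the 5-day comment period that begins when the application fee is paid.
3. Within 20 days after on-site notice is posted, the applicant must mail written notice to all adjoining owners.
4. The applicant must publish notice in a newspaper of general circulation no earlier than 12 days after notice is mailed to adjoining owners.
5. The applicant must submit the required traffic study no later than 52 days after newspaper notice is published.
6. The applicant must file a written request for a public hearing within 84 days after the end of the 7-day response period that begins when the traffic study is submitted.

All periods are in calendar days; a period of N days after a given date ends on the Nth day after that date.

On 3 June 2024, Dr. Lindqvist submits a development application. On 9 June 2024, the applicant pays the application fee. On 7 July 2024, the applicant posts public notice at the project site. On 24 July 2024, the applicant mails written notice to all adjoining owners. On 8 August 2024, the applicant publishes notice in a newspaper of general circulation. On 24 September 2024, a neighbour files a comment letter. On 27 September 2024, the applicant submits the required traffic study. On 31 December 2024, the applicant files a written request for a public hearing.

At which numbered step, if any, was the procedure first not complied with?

Step 6

(1) due by 3 June 2024 + 90 days = 1 September 2024; done 9 June 2024 — timely.
(2) the permitted window runs from 14 June 2024 + 22 = 6 July 2024 to 14 June 2024 + 67 = 20 August 2024; 7 July 2024 falls inside that range.
(3) due by 7 July 2024 + 20 days = 27 July 2024; completed 24 July 2024, before the deadline.
(4) permitted from 24 July 2024 + 12 days = 5 August 2024 onward; done 8 August 2024, after the minimum wait.
(5) due by 8 August 2024 + 52 days = 29 September 2024; 27 September 2024 is within that limit.
(6) due by 4 October 2024 + 84 days = 27 December 2024; done 31 December 2024 — 4 days late.
Later steps need not be reached.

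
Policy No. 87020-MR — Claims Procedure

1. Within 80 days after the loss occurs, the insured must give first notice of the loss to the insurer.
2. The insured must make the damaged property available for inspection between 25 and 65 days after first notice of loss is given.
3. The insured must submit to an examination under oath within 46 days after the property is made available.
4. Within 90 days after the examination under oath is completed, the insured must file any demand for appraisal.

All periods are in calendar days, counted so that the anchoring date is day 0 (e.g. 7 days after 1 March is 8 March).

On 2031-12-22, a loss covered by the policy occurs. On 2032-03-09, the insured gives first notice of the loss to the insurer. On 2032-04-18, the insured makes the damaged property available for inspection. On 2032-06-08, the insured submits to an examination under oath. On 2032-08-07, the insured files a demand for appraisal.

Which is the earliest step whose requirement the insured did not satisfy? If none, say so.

Step 3

Step 1: 80 days after 2031-12-22 (when the loss occurs) is 2032-03-11; completed 2032-03-09, before the deadline.
Step 2: the window is 25–65 days after 2032-03-09 (when first notice of loss is given), so 2032-04-03 through 2032-05-13; 2032-04-18 falls inside that range.
Step 3: 46 days after 2032-04-18 (when the property is made available) is 2032-06-03; 2032-06-08 misses that deadline by 5 days.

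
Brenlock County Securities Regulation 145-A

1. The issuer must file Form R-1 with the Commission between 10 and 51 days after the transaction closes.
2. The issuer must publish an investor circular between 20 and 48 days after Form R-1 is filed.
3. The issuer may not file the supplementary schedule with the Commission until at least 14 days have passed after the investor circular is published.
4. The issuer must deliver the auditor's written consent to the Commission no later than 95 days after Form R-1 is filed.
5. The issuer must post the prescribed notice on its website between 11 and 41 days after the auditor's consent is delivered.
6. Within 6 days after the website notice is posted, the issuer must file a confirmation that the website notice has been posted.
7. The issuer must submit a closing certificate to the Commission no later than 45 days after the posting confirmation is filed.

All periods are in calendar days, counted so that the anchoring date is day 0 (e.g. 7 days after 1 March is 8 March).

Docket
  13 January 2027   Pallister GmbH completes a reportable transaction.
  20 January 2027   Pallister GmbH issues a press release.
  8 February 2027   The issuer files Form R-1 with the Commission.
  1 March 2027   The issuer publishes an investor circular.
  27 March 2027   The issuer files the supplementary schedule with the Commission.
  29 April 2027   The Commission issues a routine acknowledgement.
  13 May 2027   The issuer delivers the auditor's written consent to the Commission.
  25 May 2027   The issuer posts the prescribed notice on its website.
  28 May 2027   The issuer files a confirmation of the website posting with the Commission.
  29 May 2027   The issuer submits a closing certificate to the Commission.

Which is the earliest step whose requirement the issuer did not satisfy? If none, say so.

Step 1 — 10 and 51 days from 13 January 2027 (when the transaction closes) are 23 January 2027 and 5 March 2027 respectively; done 8 February 2027 — within the window.
Step 2 — 20 and 48 days from 8 February 2027 (when Form R-1 is filed) are 28 February 2027 and 28 March 2027 respectively; 1 March 2027 falls inside that range.
Step 3 — must wait 14 days from 1 March 2027 (when the investor circular is published), so not before 15 March 2027; done 27 March 2027, after the minimum wait.
Step 4 — counting 95 days from 8 February 2027 (when Form R-1 is filed) gives a deadline of 14 May 2027; completed 13 May 2027, before the deadline.
Step 5 — 11 and 41 days from 13 May 2027 (when the auditor's consent is delivered) are 24 May 2027 and 23 June 2027 respectively; done 25 May 2027, which is between those dates.
Step 6 — counting 6 days from 25 May 2027 (when the website notice is posted) gives a deadline of 31 May 2027; done 28 May 2027 — timely.
Step 7 — counting 45 days from 28 May 2027 (when the posting confirmation is filed) gives a deadline of 12 July 2027; completed 29 May 2027, before the deadline.

None — every step was satisfied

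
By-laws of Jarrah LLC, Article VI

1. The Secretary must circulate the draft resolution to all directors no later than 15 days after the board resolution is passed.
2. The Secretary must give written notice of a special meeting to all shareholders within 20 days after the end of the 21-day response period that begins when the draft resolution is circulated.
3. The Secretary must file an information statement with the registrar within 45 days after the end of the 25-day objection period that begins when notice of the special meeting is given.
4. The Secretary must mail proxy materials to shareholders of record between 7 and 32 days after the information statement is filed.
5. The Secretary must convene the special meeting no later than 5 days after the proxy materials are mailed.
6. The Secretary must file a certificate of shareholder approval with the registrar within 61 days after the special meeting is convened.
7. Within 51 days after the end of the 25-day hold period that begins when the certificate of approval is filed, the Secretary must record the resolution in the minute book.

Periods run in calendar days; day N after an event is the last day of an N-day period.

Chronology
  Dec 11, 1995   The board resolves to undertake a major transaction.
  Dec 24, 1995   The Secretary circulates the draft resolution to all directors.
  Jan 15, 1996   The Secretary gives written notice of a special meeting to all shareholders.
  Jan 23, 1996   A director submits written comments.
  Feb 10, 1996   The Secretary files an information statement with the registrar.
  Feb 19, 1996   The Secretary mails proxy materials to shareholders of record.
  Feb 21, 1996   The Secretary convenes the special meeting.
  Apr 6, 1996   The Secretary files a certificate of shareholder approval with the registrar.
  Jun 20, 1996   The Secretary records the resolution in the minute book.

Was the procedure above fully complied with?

Step 1 — counting 15 days from Dec 11, 1995 (when the board resolution is passed) gives a deadline of Dec 26, 1995; completed Dec 24, 1995, before the deadline.
Step 2 — counting 20 days from Jan 14, 1996 (end of the 21-day response period, which began when the draft resolution is circulated on Dec 24, 1995) gives a deadline of Feb 3, 1996; done Jan 15, 1996 — timely.
Step 3 — counting 45 days from Feb 9, 1996 (end of the 25-day objection period, which began when notice of the special meeting is given on Jan 15, 1996) gives a deadline of Mar 25, 1996; Feb 10, 1996 is within that limit.
Step 4 — 7 and 32 days from Feb 10, 1996 (when the information statement is filed) are Feb 17, 1996 and Mar 13, 1996 respectively; Feb 19, 1996 falls inside that range.
Step 5 — counting 5 days from Feb 19, 1996 (when the proxy materials are mailed) gives a deadline of Feb 24, 1996; Feb 21, 1996 is within that limit.
Step 6 — counting 61 days from Feb 21, 1996 (when the special meeting is convened) gives a deadline of Apr 22, 1996; completed Apr 6, 1996, before the deadline.
Step 7 — counting 51 days from May 1, 1996 (end of the 25-day hold period, which began when the certificate of approval is filed on Apr 6, 1996) gives a deadline of Jun 21, 1996; done Jun 20, 1996 — timely.

Yes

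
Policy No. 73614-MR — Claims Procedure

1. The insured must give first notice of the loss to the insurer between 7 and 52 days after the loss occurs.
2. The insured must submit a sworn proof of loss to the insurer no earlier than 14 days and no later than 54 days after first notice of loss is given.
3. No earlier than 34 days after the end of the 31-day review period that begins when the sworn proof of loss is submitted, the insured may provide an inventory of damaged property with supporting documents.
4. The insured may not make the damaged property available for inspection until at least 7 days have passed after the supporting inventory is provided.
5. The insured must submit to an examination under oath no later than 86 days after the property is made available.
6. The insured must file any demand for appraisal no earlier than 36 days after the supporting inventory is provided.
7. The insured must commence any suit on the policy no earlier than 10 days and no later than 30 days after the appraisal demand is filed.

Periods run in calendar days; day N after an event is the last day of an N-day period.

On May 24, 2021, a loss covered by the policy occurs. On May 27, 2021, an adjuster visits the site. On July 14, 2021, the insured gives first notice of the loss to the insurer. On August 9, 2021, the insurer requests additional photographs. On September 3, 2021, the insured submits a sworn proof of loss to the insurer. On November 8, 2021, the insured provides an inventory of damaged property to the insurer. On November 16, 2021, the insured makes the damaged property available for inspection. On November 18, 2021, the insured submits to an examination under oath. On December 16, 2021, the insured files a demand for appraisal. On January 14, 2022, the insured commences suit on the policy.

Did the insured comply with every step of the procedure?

Step 1: the window is 7–52 days after May 24, 2021 (when the loss occurs), so May 31, 2021 through July 15, 2021; done July 14, 2021, which is between those dates.
Step 2: the window is 14–54 days after July 14, 2021 (when first notice of loss is given), so July 28, 2021 through September 6, 2021; done September 3, 2021 — within the window.
Step 3: the earliest permitted date is 34 days after October 4, 2021 (end of the 31-day review period, which began when the sworn proof of loss is submitted on September 3, 2021), i.e. November 7, 2021; done November 8, 2021 — permitted.
Step 4: the earliest permitted date is 7 days after November 8, 2021 (when the supporting inventory is provided), i.e. November 15, 2021; November 16, 2021 is on or after that date.
Step 5: 86 days after November 16, 2021 (when the property is made available) is February 10, 2022; completed November 18, 2021, before the deadline.
Step 6: the earliest permitted date is 36 days after November 8, 2021 (when the supporting inventory is provided), i.e. December 14, 2021; done December 16, 2021, after the minimum wait.
Step 7: the window is 10–30 days after December 16, 2021 (when the appraisal demand is filed), so December 26, 2021 through January 15, 2022; done January 14, 2022 — within the window.

Yes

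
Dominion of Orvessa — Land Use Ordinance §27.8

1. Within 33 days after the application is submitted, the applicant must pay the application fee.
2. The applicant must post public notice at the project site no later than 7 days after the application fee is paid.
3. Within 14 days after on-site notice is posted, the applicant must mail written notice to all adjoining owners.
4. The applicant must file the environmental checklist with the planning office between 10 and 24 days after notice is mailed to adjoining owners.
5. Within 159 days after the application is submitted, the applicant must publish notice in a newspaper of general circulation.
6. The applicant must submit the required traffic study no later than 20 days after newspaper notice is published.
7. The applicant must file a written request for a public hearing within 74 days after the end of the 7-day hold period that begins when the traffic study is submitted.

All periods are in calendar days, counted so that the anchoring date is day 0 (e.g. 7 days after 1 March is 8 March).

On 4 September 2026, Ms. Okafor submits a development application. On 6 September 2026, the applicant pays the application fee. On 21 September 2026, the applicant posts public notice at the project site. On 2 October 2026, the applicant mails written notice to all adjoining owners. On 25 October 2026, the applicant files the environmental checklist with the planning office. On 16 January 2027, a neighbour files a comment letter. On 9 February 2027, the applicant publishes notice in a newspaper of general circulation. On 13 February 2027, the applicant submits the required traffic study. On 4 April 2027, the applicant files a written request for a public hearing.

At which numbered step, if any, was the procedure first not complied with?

(1) due by 4 September 2026 + 33 days = 7 October 2026; done 6 September 2026 — timely.
(2) due by 6 September 2026 + 7 days = 13 September 2026; 21 September 2026 misses that deadline by 8 days.
Later steps need not be reached.

Step 2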